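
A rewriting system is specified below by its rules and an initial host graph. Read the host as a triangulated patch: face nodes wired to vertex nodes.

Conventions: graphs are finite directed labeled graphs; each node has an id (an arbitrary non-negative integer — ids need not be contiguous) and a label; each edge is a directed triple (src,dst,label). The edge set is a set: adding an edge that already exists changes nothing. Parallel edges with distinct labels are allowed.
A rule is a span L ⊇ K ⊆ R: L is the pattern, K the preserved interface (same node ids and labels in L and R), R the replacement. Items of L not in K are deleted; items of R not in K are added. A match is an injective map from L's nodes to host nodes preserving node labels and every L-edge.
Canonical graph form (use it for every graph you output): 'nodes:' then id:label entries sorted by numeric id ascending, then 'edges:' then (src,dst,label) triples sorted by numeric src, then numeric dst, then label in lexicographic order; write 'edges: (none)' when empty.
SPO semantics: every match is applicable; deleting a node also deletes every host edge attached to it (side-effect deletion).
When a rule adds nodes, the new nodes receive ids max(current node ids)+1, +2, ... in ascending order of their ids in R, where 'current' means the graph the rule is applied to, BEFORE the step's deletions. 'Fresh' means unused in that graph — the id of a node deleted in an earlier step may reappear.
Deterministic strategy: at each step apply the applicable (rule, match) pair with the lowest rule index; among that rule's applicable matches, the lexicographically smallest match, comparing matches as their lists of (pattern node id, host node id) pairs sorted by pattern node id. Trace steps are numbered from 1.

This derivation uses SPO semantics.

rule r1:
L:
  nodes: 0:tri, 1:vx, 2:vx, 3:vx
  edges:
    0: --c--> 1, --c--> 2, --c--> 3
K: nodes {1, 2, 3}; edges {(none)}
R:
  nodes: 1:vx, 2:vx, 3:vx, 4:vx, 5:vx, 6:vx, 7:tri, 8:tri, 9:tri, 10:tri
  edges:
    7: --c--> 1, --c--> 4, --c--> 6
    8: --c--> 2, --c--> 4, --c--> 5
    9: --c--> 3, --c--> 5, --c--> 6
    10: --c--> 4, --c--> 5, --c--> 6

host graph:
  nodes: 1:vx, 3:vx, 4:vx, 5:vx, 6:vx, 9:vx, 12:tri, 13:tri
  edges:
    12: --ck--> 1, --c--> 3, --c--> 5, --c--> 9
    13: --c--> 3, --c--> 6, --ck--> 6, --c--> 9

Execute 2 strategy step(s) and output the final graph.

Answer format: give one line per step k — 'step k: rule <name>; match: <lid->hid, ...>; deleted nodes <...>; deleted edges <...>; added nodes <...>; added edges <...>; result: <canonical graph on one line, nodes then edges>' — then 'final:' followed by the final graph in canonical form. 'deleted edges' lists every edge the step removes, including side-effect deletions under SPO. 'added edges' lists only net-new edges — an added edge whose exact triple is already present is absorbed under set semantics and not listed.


step 1: rule r1; match: 0->12, 1->3, 2->5, 3->9; deleted nodes 12; deleted edges (12,1,ck); (12,3,c); (12,5,c); (12,9,c); added nodes 14, 15, 16, 17, 18, 19, 20; added edges (17,3,c); (17,14,c); (17,16,c); (18,5,c); (18,14,c); (18,15,c); (19,9,c); (19,15,c); (19,16,c); (20,14,c); (20,15,c); (20,16,c); result: nodes: 1:vx, 3:vx, 4:vx, 5:vx, 6:vx, 9:vx, 13:tri, 14:vx, 15:vx, 16:vx, 17:tri, 18:tri, 19:tri, 20:tri edges: (13,3,c); (13,6,c); (13,6,ck); (13,9,c); (17,3,c); (17,14,c); (17,16,c); (18,5,c); (18,14,c); (18,15,c); (19,9,c); (19,15,c); (19,16,c); (20,14,c); (20,15,c); (20,16,c)
step 2: rule r1; match: 0->13, 1->3, 2->6, 3->9; deleted nodes 13; deleted edges (13,3,c); (13,6,c); (13,6,ck); (13,9,c); added nodes 21, 22, 23, 24, 25, 26, 27; added edges (24,3,c); (24,21,c); (24,23,c); (25,6,c); (25,21,c); (25,22,c); (26,9,c); (26,22,c); (26,23,c); (27,21,c); (27,22,c); (27,23,c); result: nodes: 1:vx, 3:vx, 4:vx, 5:vx, 6:vx, 9:vx, 14:vx, 15:vx, 16:vx, 17:tri, 18:tri, 19:tri, 20:tri, 21:vx, 22:vx, 23:vx, 24:tri, 25:tri, 26:tri, 27:tri edges: (17,3,c); (17,14,c); (17,16,c); (18,5,c); (18,14,c); (18,15,c); (19,9,c); (19,15,c); (19,16,c); (20,14,c); (20,15,c); (20,16,c); (24,3,c); (24,21,c); (24,23,c); (25,6,c); (25,21,c); (25,22,c); (26,9,c); (26,22,c); (26,23,c); (27,21,c); (27,22,c); (27,23,c)
final:
nodes: 1:vx, 3:vx, 4:vx, 5:vx, 6:vx, 9:vx, 14:vx, 15:vx, 16:vx, 17:tri, 18:tri, 19:tri, 20:tri, 21:vx, 22:vx, 23:vx, 24:tri, 25:tri, 26:tri, 27:tri
edges: (17,3,c); (17,14,c); (17,16,c); (18,5,c); (18,14,c); (18,15,c); (19,9,c); (19,15,c); (19,16,c); (20,14,c); (20,15,c); (20,16,c); (24,3,c); (24,21,c); (24,23,c); (25,6,c); (25,21,c); (25,22,c); (26,9,c); (26,22,c); (26,23,c); (27,21,c); (27,22,c); (27,23,c)


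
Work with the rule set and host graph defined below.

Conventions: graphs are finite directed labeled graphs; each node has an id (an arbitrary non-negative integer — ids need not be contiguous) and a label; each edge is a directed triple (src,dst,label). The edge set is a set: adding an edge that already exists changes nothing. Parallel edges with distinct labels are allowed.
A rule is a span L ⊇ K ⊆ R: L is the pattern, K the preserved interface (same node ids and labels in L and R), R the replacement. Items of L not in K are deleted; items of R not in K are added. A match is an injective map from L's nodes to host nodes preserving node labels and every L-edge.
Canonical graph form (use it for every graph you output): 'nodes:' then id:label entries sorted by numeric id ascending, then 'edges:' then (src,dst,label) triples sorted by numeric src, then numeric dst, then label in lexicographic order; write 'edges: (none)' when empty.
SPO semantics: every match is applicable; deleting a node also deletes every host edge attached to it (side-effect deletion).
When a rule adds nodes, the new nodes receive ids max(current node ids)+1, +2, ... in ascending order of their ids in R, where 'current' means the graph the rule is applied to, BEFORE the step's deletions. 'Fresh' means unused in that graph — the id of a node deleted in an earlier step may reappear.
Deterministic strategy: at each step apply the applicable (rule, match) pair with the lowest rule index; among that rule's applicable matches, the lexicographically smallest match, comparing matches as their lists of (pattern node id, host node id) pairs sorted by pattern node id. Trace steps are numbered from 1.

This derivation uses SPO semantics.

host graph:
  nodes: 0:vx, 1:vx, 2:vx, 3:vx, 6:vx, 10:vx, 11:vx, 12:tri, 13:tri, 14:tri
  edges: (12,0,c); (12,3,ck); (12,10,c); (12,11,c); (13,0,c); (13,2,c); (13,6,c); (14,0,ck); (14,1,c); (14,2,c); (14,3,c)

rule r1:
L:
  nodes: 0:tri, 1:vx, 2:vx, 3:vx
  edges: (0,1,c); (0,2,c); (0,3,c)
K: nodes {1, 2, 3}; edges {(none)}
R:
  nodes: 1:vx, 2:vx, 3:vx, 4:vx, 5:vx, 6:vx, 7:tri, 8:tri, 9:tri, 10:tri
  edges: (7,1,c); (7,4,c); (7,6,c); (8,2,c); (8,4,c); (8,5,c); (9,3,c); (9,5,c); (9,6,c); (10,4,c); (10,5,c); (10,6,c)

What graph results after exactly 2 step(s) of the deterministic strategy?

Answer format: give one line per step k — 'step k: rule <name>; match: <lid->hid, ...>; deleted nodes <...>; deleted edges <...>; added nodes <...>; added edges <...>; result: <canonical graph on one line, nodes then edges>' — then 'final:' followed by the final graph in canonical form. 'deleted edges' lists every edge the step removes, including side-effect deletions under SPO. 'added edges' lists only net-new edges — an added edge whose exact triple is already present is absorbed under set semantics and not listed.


step 1: rule r1; match: 0->12, 1->0, 2->10, 3->11; deleted nodes 12; deleted edges (12,0,c); (12,3,ck); (12,10,c); (12,11,c); added nodes 15, 16, 17, 18, 19, 20, 21; added edges (18,0,c); (18,15,c); (18,17,c); (19,10,c); (19,15,c); (19,16,c); (20,11,c); (20,16,c); (20,17,c); (21,15,c); (21,16,c); (21,17,c); result: nodes: 0:vx, 1:vx, 2:vx, 3:vx, 6:vx, 10:vx, 11:vx, 13:tri, 14:tri, 15:vx, 16:vx, 17:vx, 18:tri, 19:tri, 20:tri, 21:tri edges: (13,0,c); (13,2,c); (13,6,c); (14,0,ck); (14,1,c); (14,2,c); (14,3,c); (18,0,c); (18,15,c); (18,17,c); (19,10,c); (19,15,c); (19,16,c); (20,11,c); (20,16,c); (20,17,c); (21,15,c); (21,16,c); (21,17,c)
step 2: rule r1; match: 0->13, 1->0, 2->2, 3->6; deleted nodes 13; deleted edges (13,0,c); (13,2,c); (13,6,c); added nodes 22, 23, 24, 25, 26, 27, 28; added edges (25,0,c); (25,22,c); (25,24,c); (26,2,c); (26,22,c); (26,23,c); (27,6,c); (27,23,c); (27,24,c); (28,22,c); (28,23,c); (28,24,c); result: nodes: 0:vx, 1:vx, 2:vx, 3:vx, 6:vx, 10:vx, 11:vx, 14:tri, 15:vx, 16:vx, 17:vx, 18:tri, 19:tri, 20:tri, 21:tri, 22:vx, 23:vx, 24:vx, 25:tri, 26:tri, 27:tri, 28:tri edges: (14,0,ck); (14,1,c); (14,2,c); (14,3,c); (18,0,c); (18,15,c); (18,17,c); (19,10,c); (19,15,c); (19,16,c); (20,11,c); (20,16,c); (20,17,c); (21,15,c); (21,16,c); (21,17,c); (25,0,c); (25,22,c); (25,24,c); (26,2,c); (26,22,c); (26,23,c); (27,6,c); (27,23,c); (27,24,c); (28,22,c); (28,23,c); (28,24,c)
final:
nodes: 0:vx, 1:vx, 2:vx, 3:vx, 6:vx, 10:vx, 11:vx, 14:tri, 15:vx, 16:vx, 17:vx, 18:tri, 19:tri, 20:tri, 21:tri, 22:vx, 23:vx, 24:vx, 25:tri, 26:tri, 27:tri, 28:tri
edges: (14,0,ck); (14,1,c); (14,2,c); (14,3,c); (18,0,c); (18,15,c); (18,17,c); (19,10,c); (19,15,c); (19,16,c); (20,11,c); (20,16,c); (20,17,c); (21,15,c); (21,16,c); (21,17,c); (25,0,c); (25,22,c); (25,24,c); (26,2,c); (26,22,c); (26,23,c); (27,6,c); (27,23,c); (27,24,c); (28,22,c); (28,23,c); (28,24,c)


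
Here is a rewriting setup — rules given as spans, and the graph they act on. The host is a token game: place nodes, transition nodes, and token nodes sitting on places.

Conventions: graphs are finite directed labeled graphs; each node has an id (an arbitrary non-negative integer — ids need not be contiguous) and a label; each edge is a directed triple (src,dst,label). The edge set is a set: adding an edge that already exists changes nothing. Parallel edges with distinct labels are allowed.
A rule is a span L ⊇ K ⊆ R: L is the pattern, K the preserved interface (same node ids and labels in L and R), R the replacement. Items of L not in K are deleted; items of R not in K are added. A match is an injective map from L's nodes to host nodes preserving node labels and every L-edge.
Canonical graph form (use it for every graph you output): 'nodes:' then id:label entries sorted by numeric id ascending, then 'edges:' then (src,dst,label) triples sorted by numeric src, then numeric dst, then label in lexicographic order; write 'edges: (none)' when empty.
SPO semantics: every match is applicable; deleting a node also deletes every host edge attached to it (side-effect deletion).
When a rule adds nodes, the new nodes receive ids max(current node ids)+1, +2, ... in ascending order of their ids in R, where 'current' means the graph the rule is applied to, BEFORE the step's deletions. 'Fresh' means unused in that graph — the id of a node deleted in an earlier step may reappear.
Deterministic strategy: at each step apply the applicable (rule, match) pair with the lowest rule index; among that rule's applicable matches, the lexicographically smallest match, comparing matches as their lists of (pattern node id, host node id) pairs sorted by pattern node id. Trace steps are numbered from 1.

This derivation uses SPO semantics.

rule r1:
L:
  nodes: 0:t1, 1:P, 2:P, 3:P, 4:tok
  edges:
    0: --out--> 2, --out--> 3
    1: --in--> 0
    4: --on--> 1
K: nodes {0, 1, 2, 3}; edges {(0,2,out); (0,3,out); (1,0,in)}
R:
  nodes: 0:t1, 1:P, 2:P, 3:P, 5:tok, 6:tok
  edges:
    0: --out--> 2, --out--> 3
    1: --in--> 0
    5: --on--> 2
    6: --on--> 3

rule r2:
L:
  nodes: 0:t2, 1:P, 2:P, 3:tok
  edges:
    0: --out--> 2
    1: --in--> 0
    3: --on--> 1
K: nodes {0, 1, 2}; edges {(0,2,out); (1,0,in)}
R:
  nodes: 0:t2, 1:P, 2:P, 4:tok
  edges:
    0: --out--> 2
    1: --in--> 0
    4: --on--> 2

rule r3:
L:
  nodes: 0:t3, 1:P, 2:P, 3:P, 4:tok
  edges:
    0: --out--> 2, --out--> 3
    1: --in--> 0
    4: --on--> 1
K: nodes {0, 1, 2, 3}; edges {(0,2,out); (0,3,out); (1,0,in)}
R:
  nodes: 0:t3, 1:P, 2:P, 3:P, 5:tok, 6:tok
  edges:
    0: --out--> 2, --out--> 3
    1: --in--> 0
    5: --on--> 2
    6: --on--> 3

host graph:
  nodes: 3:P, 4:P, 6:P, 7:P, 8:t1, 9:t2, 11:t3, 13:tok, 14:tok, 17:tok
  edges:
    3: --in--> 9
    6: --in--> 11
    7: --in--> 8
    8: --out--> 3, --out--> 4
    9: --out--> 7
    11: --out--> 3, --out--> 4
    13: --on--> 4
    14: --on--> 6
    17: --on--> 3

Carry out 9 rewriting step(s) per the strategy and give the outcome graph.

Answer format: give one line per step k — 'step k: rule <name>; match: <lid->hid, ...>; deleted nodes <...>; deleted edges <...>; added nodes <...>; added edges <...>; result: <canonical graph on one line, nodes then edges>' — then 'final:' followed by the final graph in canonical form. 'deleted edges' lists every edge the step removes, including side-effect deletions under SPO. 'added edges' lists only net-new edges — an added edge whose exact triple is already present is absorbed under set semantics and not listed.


step 1: rule r2; match: 0->9, 1->3, 2->7, 3->17; deleted nodes 17; deleted edges (17,3,on); added nodes 18; added edges (18,7,on); result: nodes: 3:P, 4:P, 6:P, 7:P, 8:t1, 9:t2, 11:t3, 13:tok, 14:tok, 18:tok edges: (3,9,in); (6,11,in); (7,8,in); (8,3,out); (8,4,out); (9,7,out); (11,3,out); (11,4,out); (13,4,on); (14,6,on); (18,7,on)
step 2: rule r1; match: 0->8, 1->7, 2->3, 3->4, 4->18; deleted nodes 18; deleted edges (18,7,on); added nodes 19, 20; added edges (19,3,on); (20,4,on); result: nodes: 3:P, 4:P, 6:P, 7:P, 8:t1, 9:t2, 11:t3, 13:tok, 14:tok, 19:tok, 20:tok edges: (3,9,in); (6,11,in); (7,8,in); (8,3,out); (8,4,out); (9,7,out); (11,3,out); (11,4,out); (13,4,on); (14,6,on); (19,3,on); (20,4,on)
step 3: rule r2; match: 0->9, 1->3, 2->7, 3->19; deleted nodes 19; deleted edges (19,3,on); added nodes 21; added edges (21,7,on); result: nodes: 3:P, 4:P, 6:P, 7:P, 8:t1, 9:t2, 11:t3, 13:tok, 14:tok, 20:tok, 21:tok edges: (3,9,in); (6,11,in); (7,8,in); (8,3,out); (8,4,out); (9,7,out); (11,3,out); (11,4,out); (13,4,on); (14,6,on); (20,4,on); (21,7,on)
step 4: rule r1; match: 0->8, 1->7, 2->3, 3->4, 4->21; deleted nodes 21; deleted edges (21,7,on); added nodes 22, 23; added edges (22,3,on); (23,4,on); result: nodes: 3:P, 4:P, 6:P, 7:P, 8:t1, 9:t2, 11:t3, 13:tok, 14:tok, 20:tok, 22:tok, 23:tok edges: (3,9,in); (6,11,in); (7,8,in); (8,3,out); (8,4,out); (9,7,out); (11,3,out); (11,4,out); (13,4,on); (14,6,on); (20,4,on); (22,3,on); (23,4,on)
step 5: rule r2; match: 0->9, 1->3, 2->7, 3->22; deleted nodes 22; deleted edges (22,3,on); added nodes 24; added edges (24,7,on); result: nodes: 3:P, 4:P, 6:P, 7:P, 8:t1, 9:t2, 11:t3, 13:tok, 14:tok, 20:tok, 23:tok, 24:tok edges: (3,9,in); (6,11,in); (7,8,in); (8,3,out); (8,4,out); (9,7,out); (11,3,out); (11,4,out); (13,4,on); (14,6,on); (20,4,on); (23,4,on); (24,7,on)
step 6: rule r1; match: 0->8, 1->7, 2->3, 3->4, 4->24; deleted nodes 24; deleted edges (24,7,on); added nodes 25, 26; added edges (25,3,on); (26,4,on); result: nodes: 3:P, 4:P, 6:P, 7:P, 8:t1, 9:t2, 11:t3, 13:tok, 14:tok, 20:tok, 23:tok, 25:tok, 26:tok edges: (3,9,in); (6,11,in); (7,8,in); (8,3,out); (8,4,out); (9,7,out); (11,3,out); (11,4,out); (13,4,on); (14,6,on); (20,4,on); (23,4,on); (25,3,on); (26,4,on)
step 7: rule r2; match: 0->9, 1->3, 2->7, 3->25; deleted nodes 25; deleted edges (25,3,on); added nodes 27; added edges (27,7,on); result: nodes: 3:P, 4:P, 6:P, 7:P, 8:t1, 9:t2, 11:t3, 13:tok, 14:tok, 20:tok, 23:tok, 26:tok, 27:tok edges: (3,9,in); (6,11,in); (7,8,in); (8,3,out); (8,4,out); (9,7,out); (11,3,out); (11,4,out); (13,4,on); (14,6,on); (20,4,on); (23,4,on); (26,4,on); (27,7,on)
step 8: rule r1; match: 0->8, 1->7, 2->3, 3->4, 4->27; deleted nodes 27; deleted edges (27,7,on); added nodes 28, 29; added edges (28,3,on); (29,4,on); result: nodes: 3:P, 4:P, 6:P, 7:P, 8:t1, 9:t2, 11:t3, 13:tok, 14:tok, 20:tok, 23:tok, 26:tok, 28:tok, 29:tok edges: (3,9,in); (6,11,in); (7,8,in); (8,3,out); (8,4,out); (9,7,out); (11,3,out); (11,4,out); (13,4,on); (14,6,on); (20,4,on); (23,4,on); (26,4,on); (28,3,on); (29,4,on)
step 9: rule r2; match: 0->9, 1->3, 2->7, 3->28; deleted nodes 28; deleted edges (28,3,on); added nodes 30; added edges (30,7,on); result: nodes: 3:P, 4:P, 6:P, 7:P, 8:t1, 9:t2, 11:t3, 13:tok, 14:tok, 20:tok, 23:tok, 26:tok, 29:tok, 30:tok edges: (3,9,in); (6,11,in); (7,8,in); (8,3,out); (8,4,out); (9,7,out); (11,3,out); (11,4,out); (13,4,on); (14,6,on); (20,4,on); (23,4,on); (26,4,on); (29,4,on); (30,7,on)
final:
nodes: 3:P, 4:P, 6:P, 7:P, 8:t1, 9:t2, 11:t3, 13:tok, 14:tok, 20:tok, 23:tok, 26:tok, 29:tok, 30:tok
edges: (3,9,in); (6,11,in); (7,8,in); (8,3,out); (8,4,out); (9,7,out); (11,3,out); (11,4,out); (13,4,on); (14,6,on); (20,4,on); (23,4,on); (26,4,on); (29,4,on); (30,7,on)


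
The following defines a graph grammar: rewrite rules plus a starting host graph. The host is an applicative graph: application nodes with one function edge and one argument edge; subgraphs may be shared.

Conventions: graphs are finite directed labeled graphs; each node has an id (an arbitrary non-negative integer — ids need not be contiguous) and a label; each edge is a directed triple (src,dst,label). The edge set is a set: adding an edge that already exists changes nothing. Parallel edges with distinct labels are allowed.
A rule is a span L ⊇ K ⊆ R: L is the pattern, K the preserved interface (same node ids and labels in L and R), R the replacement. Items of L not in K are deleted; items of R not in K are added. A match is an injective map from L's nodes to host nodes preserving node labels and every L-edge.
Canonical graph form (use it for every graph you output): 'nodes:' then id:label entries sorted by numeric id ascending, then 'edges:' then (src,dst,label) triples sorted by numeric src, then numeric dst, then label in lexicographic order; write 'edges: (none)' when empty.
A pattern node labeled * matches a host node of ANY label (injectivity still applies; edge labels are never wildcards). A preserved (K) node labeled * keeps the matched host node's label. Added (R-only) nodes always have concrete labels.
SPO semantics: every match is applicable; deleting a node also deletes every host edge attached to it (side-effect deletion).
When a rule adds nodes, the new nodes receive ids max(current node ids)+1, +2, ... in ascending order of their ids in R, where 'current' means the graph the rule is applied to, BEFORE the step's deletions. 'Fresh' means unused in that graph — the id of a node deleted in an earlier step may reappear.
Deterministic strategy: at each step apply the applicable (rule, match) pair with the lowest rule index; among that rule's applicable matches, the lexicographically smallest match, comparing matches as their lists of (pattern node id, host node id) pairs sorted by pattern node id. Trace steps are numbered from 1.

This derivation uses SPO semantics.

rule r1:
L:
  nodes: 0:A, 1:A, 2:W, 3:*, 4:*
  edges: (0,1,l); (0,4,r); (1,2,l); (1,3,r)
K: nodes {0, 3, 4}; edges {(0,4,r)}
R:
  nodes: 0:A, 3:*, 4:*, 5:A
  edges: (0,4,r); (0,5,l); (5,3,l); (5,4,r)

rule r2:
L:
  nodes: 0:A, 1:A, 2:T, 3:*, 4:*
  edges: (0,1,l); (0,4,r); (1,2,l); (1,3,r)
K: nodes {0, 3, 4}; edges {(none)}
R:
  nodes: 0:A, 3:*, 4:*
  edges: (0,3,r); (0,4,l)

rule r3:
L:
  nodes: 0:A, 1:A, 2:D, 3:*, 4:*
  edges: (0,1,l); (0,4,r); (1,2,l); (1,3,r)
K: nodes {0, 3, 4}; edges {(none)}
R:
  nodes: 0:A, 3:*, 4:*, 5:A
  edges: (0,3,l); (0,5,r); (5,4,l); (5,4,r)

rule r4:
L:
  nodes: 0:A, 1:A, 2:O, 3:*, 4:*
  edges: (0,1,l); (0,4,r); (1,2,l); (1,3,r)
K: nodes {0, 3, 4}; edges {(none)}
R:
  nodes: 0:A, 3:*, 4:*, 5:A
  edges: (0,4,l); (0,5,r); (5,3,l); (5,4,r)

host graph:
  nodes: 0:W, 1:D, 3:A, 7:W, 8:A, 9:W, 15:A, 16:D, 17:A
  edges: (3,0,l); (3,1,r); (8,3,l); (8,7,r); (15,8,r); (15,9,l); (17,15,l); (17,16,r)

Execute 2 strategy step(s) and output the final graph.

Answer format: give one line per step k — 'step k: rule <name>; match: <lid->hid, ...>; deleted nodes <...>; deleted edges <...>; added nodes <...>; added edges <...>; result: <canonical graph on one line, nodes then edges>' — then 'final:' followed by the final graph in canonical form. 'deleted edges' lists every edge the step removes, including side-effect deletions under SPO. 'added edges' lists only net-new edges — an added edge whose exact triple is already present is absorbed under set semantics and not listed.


step 1: rule r1; match: 0->8, 1->3, 2->0, 3->1, 4->7; deleted nodes 0, 3; deleted edges (3,0,l); (3,1,r); (8,3,l); added nodes 18; added edges (8,18,l); (18,1,l); (18,7,r); result: nodes: 1:D, 7:W, 8:A, 9:W, 15:A, 16:D, 17:A, 18:A edges: (8,7,r); (8,18,l); (15,8,r); (15,9,l); (17,15,l); (17,16,r); (18,1,l); (18,7,r)
step 2: rule r1; match: 0->17, 1->15, 2->9, 3->8, 4->16; deleted nodes 9, 15; deleted edges (15,8,r); (15,9,l); (17,15,l); added nodes 19; added edges (17,19,l); (19,8,l); (19,16,r); result: nodes: 1:D, 7:W, 8:A, 16:D, 17:A, 18:A, 19:A edges: (8,7,r); (8,18,l); (17,16,r); (17,19,l); (18,1,l); (18,7,r); (19,8,l); (19,16,r)
final:
nodes: 1:D, 7:W, 8:A, 16:D, 17:A, 18:A, 19:A
edges: (8,7,r); (8,18,l); (17,16,r); (17,19,l); (18,1,l); (18,7,r); (19,8,l); (19,16,r)


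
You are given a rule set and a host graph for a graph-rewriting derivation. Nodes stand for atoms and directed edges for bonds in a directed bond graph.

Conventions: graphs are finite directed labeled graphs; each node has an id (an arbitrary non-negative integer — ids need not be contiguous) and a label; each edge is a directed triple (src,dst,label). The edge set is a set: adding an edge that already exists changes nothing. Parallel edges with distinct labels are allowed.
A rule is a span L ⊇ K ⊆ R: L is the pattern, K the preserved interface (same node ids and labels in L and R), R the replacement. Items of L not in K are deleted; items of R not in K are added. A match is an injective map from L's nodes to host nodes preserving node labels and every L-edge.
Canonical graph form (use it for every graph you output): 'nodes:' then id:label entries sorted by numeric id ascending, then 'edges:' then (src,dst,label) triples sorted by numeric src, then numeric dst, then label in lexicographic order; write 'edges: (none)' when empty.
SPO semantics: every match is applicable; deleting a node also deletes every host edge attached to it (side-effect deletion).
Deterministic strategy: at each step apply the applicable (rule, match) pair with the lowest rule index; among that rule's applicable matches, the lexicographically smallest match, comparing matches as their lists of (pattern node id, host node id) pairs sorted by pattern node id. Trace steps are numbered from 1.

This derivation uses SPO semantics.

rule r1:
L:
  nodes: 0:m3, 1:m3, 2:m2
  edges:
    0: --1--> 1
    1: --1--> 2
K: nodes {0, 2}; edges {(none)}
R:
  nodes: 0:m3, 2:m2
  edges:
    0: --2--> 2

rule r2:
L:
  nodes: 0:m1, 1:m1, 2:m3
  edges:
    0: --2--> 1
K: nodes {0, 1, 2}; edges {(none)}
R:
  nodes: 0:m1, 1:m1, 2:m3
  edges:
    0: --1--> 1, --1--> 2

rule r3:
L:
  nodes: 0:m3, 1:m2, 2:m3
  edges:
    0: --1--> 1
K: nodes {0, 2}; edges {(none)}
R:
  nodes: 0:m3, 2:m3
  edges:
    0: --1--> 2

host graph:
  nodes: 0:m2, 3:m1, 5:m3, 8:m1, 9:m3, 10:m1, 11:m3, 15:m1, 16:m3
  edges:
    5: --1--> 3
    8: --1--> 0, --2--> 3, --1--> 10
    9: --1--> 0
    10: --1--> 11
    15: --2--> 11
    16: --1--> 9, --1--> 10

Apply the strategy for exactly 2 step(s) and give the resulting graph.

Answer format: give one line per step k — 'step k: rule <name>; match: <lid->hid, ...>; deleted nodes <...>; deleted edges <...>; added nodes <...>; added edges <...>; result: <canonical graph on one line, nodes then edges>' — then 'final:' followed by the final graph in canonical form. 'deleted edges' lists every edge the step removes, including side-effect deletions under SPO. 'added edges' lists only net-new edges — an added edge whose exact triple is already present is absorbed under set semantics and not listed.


step 1: rule r1; match: 0->16, 1->9, 2->0; deleted nodes 9; deleted edges (9,0,1); (16,9,1); added nodes (none); added edges (16,0,2); result: nodes: 0:m2, 3:m1, 5:m3, 8:m1, 10:m1, 11:m3, 15:m1, 16:m3 edges: (5,3,1); (8,0,1); (8,3,2); (8,10,1); (10,11,1); (15,11,2); (16,0,2); (16,10,1)
step 2: rule r2; match: 0->8, 1->3, 2->5; deleted nodes (none); deleted edges (8,3,2); added nodes (none); added edges (8,3,1); (8,5,1); result: nodes: 0:m2, 3:m1, 5:m3, 8:m1, 10:m1, 11:m3, 15:m1, 16:m3 edges: (5,3,1); (8,0,1); (8,3,1); (8,5,1); (8,10,1); (10,11,1); (15,11,2); (16,0,2); (16,10,1)
final:
nodes: 0:m2, 3:m1, 5:m3, 8:m1, 10:m1, 11:m3, 15:m1, 16:m3
edges: (5,3,1); (8,0,1); (8,3,1); (8,5,1); (8,10,1); (10,11,1); (15,11,2); (16,0,2); (16,10,1)


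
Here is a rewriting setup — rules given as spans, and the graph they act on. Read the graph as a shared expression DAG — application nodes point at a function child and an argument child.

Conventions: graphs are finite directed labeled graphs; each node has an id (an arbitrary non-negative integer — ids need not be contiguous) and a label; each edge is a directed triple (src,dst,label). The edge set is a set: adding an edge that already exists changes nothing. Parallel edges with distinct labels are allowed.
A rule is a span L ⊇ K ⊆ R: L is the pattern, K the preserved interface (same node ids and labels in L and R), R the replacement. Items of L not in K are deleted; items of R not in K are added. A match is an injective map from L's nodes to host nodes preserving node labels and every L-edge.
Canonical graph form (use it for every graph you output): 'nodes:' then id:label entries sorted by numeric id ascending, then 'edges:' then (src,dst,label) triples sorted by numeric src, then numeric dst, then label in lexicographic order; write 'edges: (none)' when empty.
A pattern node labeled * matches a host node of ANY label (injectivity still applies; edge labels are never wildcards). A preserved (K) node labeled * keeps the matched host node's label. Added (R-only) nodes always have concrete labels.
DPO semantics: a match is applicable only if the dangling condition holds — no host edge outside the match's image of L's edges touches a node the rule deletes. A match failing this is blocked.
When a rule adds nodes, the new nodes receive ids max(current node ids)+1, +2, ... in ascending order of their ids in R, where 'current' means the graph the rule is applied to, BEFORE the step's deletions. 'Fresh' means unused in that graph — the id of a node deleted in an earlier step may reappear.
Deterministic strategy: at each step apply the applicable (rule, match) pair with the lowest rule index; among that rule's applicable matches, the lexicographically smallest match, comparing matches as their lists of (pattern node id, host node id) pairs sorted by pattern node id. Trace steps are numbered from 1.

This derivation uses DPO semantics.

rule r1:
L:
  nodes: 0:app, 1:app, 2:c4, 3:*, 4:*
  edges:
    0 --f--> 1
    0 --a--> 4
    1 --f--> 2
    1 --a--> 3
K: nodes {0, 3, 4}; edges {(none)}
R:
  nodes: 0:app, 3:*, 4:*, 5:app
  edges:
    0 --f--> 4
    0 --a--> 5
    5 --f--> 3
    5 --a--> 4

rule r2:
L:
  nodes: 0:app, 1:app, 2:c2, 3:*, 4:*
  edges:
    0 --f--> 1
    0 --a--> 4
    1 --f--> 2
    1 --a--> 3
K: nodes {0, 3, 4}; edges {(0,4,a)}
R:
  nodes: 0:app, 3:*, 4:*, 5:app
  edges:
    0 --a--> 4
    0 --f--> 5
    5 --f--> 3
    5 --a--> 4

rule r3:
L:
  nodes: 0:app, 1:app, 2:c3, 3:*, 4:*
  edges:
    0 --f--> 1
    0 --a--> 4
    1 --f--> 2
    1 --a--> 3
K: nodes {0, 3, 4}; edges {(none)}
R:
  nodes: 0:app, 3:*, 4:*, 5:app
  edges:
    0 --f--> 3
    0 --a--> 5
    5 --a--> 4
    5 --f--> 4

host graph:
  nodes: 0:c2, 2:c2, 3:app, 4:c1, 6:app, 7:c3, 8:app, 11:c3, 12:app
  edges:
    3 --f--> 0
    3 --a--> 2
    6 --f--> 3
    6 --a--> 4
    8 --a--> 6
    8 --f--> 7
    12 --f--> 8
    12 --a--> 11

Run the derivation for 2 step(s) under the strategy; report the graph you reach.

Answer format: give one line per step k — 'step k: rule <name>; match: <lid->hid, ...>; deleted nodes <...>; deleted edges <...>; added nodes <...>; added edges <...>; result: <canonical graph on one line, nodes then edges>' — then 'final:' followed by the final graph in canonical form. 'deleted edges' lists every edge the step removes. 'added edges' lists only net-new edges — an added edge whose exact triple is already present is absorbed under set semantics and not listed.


step 1: rule r2; match: 0->6, 1->3, 2->0, 3->2, 4->4; deleted nodes 0, 3; deleted edges (3,0,f); (3,2,a); (6,3,f); added nodes 13; added edges (6,13,f); (13,2,f); (13,4,a); result: nodes: 2:c2, 4:c1, 6:app, 7:c3, 8:app, 11:c3, 12:app, 13:app edges: (6,4,a); (6,13,f); (8,6,a); (8,7,f); (12,8,f); (12,11,a); (13,2,f); (13,4,a)
step 2: rule r3; match: 0->12, 1->8, 2->7, 3->6, 4->11; deleted nodes 7, 8; deleted edges (8,6,a); (8,7,f); (12,8,f); (12,11,a); added nodes 14; added edges (12,6,f); (12,14,a); (14,11,a); (14,11,f); result: nodes: 2:c2, 4:c1, 6:app, 11:c3, 12:app, 13:app, 14:app edges: (6,4,a); (6,13,f); (12,6,f); (12,14,a); (13,2,f); (13,4,a); (14,11,a); (14,11,f)
final:
nodes: 2:c2, 4:c1, 6:app, 11:c3, 12:app, 13:app, 14:app
edges: (6,4,a); (6,13,f); (12,6,f); (12,14,a); (13,2,f); (13,4,a); (14,11,a); (14,11,f)


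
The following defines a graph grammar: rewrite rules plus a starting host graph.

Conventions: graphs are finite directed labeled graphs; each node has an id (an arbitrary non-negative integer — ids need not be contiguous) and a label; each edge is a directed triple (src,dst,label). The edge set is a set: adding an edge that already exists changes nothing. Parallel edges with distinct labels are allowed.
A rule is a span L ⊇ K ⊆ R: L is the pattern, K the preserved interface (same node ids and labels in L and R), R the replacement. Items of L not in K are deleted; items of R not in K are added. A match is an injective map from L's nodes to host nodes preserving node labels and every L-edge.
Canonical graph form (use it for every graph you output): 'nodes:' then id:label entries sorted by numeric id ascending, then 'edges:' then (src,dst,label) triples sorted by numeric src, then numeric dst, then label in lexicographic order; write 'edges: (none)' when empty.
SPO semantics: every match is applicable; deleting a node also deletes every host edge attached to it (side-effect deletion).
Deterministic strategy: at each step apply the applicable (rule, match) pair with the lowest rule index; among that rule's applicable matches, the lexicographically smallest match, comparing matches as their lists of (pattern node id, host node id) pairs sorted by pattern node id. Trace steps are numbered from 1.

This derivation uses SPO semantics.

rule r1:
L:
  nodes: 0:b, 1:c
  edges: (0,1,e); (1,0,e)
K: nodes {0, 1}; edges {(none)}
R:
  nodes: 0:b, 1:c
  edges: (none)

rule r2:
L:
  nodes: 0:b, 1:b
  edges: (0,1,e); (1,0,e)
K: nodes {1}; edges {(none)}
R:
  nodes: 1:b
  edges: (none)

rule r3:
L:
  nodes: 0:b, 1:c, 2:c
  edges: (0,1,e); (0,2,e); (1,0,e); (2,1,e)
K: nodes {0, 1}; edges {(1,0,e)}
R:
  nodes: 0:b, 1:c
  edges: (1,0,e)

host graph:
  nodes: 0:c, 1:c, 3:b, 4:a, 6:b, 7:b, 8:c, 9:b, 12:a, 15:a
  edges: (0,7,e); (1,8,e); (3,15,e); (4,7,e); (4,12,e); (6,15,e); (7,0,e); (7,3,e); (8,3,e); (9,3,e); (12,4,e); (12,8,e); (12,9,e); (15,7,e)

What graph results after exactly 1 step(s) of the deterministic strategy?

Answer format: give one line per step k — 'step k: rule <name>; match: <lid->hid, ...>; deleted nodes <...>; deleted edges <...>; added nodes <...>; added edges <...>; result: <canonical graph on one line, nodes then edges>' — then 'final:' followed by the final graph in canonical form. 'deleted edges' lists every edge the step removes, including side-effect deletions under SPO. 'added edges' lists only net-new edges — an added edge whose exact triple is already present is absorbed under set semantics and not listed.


step 1: rule r1; match: 0->7, 1->0; deleted nodes (none); deleted edges (0,7,e); (7,0,e); added nodes (none); added edges (none); result: nodes: 0:c, 1:c, 3:b, 4:a, 6:b, 7:b, 8:c, 9:b, 12:a, 15:a edges: (1,8,e); (3,15,e); (4,7,e); (4,12,e); (6,15,e); (7,3,e); (8,3,e); (9,3,e); (12,4,e); (12,8,e); (12,9,e); (15,7,e)
final:
nodes: 0:c, 1:c, 3:b, 4:a, 6:b, 7:b, 8:c, 9:b, 12:a, 15:a
edges: (1,8,e); (3,15,e); (4,7,e); (4,12,e); (6,15,e); (7,3,e); (8,3,e); (9,3,e); (12,4,e); (12,8,e); (12,9,e); (15,7,e)


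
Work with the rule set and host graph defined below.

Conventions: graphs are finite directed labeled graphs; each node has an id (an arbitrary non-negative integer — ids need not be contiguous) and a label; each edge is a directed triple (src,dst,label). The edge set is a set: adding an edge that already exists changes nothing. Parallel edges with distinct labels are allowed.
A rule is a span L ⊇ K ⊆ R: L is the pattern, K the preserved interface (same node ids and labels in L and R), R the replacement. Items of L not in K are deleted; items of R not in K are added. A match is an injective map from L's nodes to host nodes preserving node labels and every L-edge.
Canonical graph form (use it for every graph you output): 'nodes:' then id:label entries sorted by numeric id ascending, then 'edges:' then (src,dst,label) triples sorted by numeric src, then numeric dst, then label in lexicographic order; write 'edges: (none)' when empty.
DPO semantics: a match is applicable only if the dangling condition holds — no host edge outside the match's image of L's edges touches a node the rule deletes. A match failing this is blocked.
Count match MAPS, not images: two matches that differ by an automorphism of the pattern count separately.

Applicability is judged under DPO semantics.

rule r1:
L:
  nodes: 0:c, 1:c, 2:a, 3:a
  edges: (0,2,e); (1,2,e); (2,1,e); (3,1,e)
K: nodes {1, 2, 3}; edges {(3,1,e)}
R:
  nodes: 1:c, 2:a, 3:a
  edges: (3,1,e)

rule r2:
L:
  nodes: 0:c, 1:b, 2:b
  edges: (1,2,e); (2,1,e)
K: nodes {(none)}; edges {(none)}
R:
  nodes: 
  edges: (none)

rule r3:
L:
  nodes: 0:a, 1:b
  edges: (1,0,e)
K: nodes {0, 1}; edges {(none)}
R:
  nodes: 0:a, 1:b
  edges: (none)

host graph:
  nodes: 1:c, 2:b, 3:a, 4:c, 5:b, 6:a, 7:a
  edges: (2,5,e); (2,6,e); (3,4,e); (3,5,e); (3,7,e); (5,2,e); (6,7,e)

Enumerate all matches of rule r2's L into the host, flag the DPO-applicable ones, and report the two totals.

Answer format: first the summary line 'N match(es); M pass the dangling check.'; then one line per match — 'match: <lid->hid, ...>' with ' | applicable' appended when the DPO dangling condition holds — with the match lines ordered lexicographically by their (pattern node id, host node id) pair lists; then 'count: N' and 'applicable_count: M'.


4 match(es); 0 pass the dangling check.
match: 0->1, 1->2, 2->5
match: 0->1, 1->5, 2->2
match: 0->4, 1->2, 2->5
match: 0->4, 1->5, 2->2
count: 4
applicable_count: 0


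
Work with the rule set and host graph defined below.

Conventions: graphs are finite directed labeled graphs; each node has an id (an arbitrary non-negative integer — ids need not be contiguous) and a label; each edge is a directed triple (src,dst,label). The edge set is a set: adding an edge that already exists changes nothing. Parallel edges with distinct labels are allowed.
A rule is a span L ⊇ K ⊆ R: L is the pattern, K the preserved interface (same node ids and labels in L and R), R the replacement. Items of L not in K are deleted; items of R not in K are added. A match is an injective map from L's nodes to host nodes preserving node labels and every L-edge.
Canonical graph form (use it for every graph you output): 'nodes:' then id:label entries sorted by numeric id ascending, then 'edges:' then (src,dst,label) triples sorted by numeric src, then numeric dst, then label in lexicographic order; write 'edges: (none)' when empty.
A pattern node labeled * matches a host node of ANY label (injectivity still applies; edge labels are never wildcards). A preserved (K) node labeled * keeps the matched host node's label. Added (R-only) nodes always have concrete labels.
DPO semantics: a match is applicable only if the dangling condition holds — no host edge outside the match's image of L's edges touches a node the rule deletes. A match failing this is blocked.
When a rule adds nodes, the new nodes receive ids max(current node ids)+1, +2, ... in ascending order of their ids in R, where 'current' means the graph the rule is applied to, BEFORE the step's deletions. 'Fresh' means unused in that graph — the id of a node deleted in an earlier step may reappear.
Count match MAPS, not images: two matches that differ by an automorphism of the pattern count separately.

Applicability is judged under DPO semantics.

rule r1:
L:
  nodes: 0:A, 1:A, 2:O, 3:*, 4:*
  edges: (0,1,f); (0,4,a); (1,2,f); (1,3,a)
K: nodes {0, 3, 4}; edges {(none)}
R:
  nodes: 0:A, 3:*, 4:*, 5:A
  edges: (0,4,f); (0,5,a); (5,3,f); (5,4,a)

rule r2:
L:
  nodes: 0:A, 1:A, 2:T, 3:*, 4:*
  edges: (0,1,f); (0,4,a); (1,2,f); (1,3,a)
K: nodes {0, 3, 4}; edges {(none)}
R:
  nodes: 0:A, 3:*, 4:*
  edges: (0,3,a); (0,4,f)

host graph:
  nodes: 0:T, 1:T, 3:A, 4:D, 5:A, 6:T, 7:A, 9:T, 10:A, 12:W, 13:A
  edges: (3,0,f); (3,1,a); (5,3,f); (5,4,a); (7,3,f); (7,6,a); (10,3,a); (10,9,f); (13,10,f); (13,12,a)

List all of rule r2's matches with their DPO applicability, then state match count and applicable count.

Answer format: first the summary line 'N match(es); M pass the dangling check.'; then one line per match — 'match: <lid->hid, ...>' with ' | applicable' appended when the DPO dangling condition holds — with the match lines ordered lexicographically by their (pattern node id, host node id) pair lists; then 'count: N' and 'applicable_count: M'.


3 match(es); 1 pass the dangling check.
match: 0->5, 1->3, 2->0, 3->1, 4->4
match: 0->7, 1->3, 2->0, 3->1, 4->6
match: 0->13, 1->10, 2->9, 3->3, 4->12 | applicable
count: 3
applicable_count: 1


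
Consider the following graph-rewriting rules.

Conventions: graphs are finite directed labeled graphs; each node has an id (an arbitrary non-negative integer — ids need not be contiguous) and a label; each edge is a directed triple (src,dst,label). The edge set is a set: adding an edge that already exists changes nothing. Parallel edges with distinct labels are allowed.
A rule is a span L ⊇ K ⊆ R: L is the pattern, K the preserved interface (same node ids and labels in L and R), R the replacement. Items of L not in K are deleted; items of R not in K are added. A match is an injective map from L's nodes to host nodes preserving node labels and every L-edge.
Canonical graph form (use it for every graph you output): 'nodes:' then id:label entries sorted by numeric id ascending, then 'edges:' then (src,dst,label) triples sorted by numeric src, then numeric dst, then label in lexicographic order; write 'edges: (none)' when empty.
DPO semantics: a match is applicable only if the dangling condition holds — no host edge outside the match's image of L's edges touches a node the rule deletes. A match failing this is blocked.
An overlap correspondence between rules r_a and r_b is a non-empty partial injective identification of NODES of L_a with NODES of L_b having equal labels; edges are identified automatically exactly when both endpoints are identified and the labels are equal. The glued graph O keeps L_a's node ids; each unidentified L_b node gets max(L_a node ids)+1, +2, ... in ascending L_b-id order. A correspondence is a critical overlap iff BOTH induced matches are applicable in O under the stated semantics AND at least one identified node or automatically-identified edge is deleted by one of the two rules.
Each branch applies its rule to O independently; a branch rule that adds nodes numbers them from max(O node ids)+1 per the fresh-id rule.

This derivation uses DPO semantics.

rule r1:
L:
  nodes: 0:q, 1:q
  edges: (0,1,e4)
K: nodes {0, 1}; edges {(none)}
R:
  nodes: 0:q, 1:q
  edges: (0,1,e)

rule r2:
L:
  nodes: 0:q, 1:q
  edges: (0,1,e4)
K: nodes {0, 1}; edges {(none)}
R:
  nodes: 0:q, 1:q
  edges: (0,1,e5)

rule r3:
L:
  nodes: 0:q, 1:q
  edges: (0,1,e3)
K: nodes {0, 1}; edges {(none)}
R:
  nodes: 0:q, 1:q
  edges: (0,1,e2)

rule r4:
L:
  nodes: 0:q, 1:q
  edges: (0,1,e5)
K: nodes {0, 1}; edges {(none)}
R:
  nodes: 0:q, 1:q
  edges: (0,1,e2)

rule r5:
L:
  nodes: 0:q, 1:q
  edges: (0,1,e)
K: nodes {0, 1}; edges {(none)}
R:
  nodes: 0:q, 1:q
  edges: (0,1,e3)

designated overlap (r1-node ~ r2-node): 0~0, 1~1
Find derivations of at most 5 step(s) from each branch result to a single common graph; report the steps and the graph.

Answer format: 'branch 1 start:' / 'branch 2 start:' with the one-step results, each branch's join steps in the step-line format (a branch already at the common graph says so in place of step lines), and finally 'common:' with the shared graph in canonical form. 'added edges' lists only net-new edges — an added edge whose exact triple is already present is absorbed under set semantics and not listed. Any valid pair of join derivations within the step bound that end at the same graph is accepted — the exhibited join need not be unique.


branch 1 start:
nodes: 0:q, 1:q
edges: (0,1,e)
branch 2 start:
nodes: 0:q, 1:q
edges: (0,1,e5)
branch 1 step 1: rule r5; match: 0->0, 1->1; deleted nodes (none); deleted edges (0,1,e); added nodes (none); added edges (0,1,e3); result: nodes: 0:q, 1:q edges: (0,1,e3)
branch 1 step 2: rule r3; match: 0->0, 1->1; deleted nodes (none); deleted edges (0,1,e3); added nodes (none); added edges (0,1,e2); result: nodes: 0:q, 1:q edges: (0,1,e2)
branch 2 step 1: rule r4; match: 0->0, 1->1; deleted nodes (none); deleted edges (0,1,e5); added nodes (none); added edges (0,1,e2); result: nodes: 0:q, 1:q edges: (0,1,e2)
common:
nodes: 0:q, 1:q
edges: (0,1,e2)
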